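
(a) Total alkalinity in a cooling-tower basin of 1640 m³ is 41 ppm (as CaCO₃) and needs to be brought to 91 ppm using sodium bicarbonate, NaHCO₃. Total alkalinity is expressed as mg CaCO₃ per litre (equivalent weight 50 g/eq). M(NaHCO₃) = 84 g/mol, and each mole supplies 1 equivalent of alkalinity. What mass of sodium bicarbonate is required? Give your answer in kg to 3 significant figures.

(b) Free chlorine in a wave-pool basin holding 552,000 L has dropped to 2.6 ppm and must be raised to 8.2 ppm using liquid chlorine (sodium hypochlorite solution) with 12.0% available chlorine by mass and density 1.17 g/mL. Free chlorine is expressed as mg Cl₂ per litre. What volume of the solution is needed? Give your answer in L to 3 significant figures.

(a) 138 kg; (b) 22.0 L

(a) Volume: 1640 m³ = 1,640,000 L.
(a) Alkalinity to add: (91 − 41) = 50 mg/L as CaCO₃ × 1,640,000 L = 82,000 g as CaCO₃.
(a) Equivalents: 82,000 g ÷ 50 g/eq = 1640 eq.
(a) NaHCO₃ supplies 1 eq per mole → 1640 mol.
(a) Mass: 1640 mol × 84 g/mol = 137,800 g.

(b) Chlorine deficit: 8.2 − 2.6 = 5.6 ppm = 5.6 mg/L as Cl₂.
(b) Cl₂ equivalent needed: 5.6 mg/L × 552,000 L = 3,091,000 mg = 3091 g.
(b) Product at 12.0% available chlorine: 3091 / 0.12 = 25,760 g.
(b) Volume at density 1.17 g/mL: 25,760 g ÷ 1.17 g/mL = 22,020 mL.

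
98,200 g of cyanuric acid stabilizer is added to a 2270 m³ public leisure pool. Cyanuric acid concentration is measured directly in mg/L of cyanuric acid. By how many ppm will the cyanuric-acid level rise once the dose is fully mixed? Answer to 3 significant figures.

Volume: 2270 m³ = 2,270,000 L.
Rise: 98,200 g / 2,270,000 L × 1000 = 43.26 mg/L.

43.3 ppm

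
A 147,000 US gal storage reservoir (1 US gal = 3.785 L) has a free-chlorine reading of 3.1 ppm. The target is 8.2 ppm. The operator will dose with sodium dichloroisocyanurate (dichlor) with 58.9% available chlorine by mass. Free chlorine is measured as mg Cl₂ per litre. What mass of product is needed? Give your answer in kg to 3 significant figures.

Volume: 147,000 US gal × 3.785 L/gal = 556,395 L.
Chlorine deficit: 8.2 − 3.1 = 5.1 ppm = 5.1 mg/L as Cl₂.
Cl₂ equivalent needed: 5.1 mg/L × 556,395 L = 2,838,000 mg = 2838 g.
Product at 58.9% available chlorine: 2838 / 0.589 = 4818 g.

4.82 kg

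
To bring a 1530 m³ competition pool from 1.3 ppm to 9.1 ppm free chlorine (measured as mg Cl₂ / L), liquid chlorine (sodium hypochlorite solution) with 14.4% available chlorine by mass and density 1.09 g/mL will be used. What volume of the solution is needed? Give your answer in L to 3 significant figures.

Volume: 1530 m³ = 1,530,000 L.
Chlorine deficit: 9.1 − 1.3 = 7.8 ppm = 7.8 mg/L as Cl₂.
Cl₂ equivalent needed: 7.8 mg/L × 1,530,000 L = 11,930,000 mg = 11,930 g.
Product at 14.4% available chlorine: 11,930 / 0.144 = 82,880 g.
Volume at density 1.09 g/mL: 82,880 g ÷ 1.09 g/mL = 76,030 mL.

76.0 L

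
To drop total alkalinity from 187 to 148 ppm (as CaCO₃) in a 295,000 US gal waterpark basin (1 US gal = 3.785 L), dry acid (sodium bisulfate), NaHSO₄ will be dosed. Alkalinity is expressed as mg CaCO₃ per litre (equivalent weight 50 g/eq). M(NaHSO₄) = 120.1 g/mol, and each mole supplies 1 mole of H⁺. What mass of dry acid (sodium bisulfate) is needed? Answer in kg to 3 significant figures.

Volume: 295,000 US gal × 3.785 L/gal = 1,116,575 L.
Alkalinity to neutralize: (187 − 148) = 39 mg/L as CaCO₃ × 1,116,575 L = 43,550 g as CaCO₃.
Equivalents of H⁺ required: 43,550 ÷ 50 g/eq = 870.9 eq = 870.9 mol NaHSO₄.
Mass of NaHSO₄: 870.9 × 120.1 = 104,600 g.

105 kg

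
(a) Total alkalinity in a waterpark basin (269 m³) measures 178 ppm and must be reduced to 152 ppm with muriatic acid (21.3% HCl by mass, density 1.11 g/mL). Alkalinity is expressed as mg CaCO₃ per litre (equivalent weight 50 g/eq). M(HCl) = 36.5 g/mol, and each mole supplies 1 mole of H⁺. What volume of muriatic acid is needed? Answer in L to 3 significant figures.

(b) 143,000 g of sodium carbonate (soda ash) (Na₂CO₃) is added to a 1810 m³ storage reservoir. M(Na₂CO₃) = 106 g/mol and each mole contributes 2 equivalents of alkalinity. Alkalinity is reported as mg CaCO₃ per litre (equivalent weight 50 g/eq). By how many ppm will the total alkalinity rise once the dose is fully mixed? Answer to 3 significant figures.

(a) 21.6 L; (b) 74.5 ppm

(a) Volume: 269 m³ = 269,000 L.
(a) Alkalinity to neutralize: (178 − 152) = 26 mg/L as CaCO₃ × 269,000 L = 6994 g as CaCO₃.
(a) Equivalents of H⁺ required: 6994 ÷ 50 g/eq = 139.9 eq = 139.9 mol HCl.
(a) Mass of HCl: 139.9 × 36.5 = 5106 g.
(a) Mass of 21.3% solution: 5106 / 0.213 = 23,970 g.
(a) Volume: 23,970 g ÷ 1.11 g/mL = 21,590 mL.

(b) Volume: 1810 m³ = 1,810,000 L.
(b) Moles of Na₂CO₃: 143,000 g ÷ 106 g/mol = 1349 mol → 2698 eq of alkalinity.
(b) As CaCO₃: 2698 eq × 50 g/eq = 134,900 g.
(b) Rise: 134,900 g / 1,810,000 L × 1000 = 74.53 mg/L.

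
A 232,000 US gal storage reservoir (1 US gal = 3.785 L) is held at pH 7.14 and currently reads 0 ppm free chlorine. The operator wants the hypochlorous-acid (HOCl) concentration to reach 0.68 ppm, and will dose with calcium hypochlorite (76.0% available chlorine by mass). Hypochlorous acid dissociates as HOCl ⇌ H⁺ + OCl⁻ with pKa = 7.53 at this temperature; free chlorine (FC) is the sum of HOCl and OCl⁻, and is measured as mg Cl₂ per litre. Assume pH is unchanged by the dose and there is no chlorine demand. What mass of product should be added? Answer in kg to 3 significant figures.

1.11 kg

Volume: 232,000 US gal × 3.785 L/gal = 878,120 L.
[OCl⁻]/[HOCl] = 10^(pH − pKa) = 10^(7.14 − 7.53) = 0.4074; fraction as HOCl = 1/(1 + 0.4074) = 0.7105.
Free chlorine required for 0.68 ppm HOCl: 0.68 / 0.7105 = 0.957 ppm.
FC to add: 0.957 − 0 = 0.957 mg/L as Cl₂.
Cl₂ equivalent: 0.957 mg/L × 878,120 L = 840.4 g.
Product at 76.0% available Cl: 840.4 / 0.76 = 1106 g.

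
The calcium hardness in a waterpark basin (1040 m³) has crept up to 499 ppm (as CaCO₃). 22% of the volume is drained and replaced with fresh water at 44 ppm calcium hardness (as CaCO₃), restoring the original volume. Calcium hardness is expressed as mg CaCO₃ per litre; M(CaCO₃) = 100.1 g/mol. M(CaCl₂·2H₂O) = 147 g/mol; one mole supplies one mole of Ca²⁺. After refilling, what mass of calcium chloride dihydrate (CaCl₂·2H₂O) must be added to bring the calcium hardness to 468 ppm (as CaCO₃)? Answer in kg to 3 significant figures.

106 kg

Volume: 1040 m³ = 1,040,000 L.
After draining 22% and refilling: 499 × 0.78 + 44 × 0.22 = 398.9 ppm.
Deficit to target: 468 − 398.9 = 69.1 mg/L.
As CaCO₃: 69.1 mg/L × 1,040,000 L = 71,860 g; ÷ 100.1 = 717.9 mol Ca²⁺.
Mass: 717.9 × 147 = 105,500 g.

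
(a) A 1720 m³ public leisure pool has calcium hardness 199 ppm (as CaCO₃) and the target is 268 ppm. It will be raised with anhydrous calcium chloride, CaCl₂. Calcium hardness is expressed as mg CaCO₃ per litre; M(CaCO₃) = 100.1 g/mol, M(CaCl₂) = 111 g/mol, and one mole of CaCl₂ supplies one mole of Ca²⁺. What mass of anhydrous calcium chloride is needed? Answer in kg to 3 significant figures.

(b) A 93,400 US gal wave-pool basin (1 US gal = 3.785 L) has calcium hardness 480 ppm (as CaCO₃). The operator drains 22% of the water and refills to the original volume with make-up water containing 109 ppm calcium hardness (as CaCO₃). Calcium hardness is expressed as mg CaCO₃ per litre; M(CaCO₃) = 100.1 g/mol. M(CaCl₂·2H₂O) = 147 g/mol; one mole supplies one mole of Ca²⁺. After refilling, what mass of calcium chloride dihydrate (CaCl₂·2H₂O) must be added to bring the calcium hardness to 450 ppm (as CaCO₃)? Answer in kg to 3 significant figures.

(a) Volume: 1720 m³ = 1,720,000 L.
(a) Hardness to add: (268 − 199) = 69 mg/L as CaCO₃ × 1,720,000 L = 118,700 g as CaCO₃.
(a) Moles of Ca²⁺ (1 mol Ca²⁺ ≡ 1 mol CaCO₃): 118,700 / 100.1 g/mol = 1186 mol.
(a) Mass of CaCl₂: 1186 × 111 = 131,600 g.

(b) Volume: 93,400 US gal × 3.785 L/gal = 353,519 L.
(b) After draining 22% and refilling: 480 × 0.78 + 109 × 0.22 = 398.38 ppm.
(b) Deficit to target: 450 − 398.38 = 51.62 mg/L.
(b) As CaCO₃: 51.62 mg/L × 353,519 L = 18,250 g; ÷ 100.1 = 182.3 mol Ca²⁺.
(b) Mass: 182.3 × 147 = 26,800 g.

(a) 132 kg; (b) 26.8 kg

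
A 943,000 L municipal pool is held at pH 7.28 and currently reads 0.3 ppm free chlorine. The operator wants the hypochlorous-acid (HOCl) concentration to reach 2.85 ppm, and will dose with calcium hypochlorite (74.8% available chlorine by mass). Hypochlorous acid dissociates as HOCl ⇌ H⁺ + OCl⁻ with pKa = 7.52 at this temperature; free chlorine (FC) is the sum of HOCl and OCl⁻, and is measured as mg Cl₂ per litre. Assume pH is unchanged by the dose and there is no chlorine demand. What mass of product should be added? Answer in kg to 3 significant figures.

[OCl⁻]/[HOCl] = 10^(pH − pKa) = 10^(7.28 − 7.52) = 0.5754; fraction as HOCl = 1/(1 + 0.5754) = 0.6347.
Free chlorine required for 2.85 ppm HOCl: 2.85 / 0.6347 = 4.49 ppm.
FC to add: 4.49 − 0.3 = 4.19 mg/L as Cl₂.
Cl₂ equivalent: 4.19 mg/L × 943,000 L = 3951 g.
Product at 74.8% available Cl: 3951 / 0.748 = 5282 g.

5.28 kg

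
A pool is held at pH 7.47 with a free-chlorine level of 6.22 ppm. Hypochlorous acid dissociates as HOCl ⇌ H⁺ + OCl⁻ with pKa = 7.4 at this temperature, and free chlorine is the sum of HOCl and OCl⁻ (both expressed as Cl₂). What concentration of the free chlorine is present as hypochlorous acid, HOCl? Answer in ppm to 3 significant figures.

2.86 ppm

[OCl⁻]/[HOCl] = 10^(pH − pKa) = 10^(7.47 − 7.4) = 10^0.07 = 1.175.
Fraction as HOCl = 1 / (1 + 1.175) = 0.4598.
HOCl = 0.4598 × 6.22 ppm = 2.86 ppm.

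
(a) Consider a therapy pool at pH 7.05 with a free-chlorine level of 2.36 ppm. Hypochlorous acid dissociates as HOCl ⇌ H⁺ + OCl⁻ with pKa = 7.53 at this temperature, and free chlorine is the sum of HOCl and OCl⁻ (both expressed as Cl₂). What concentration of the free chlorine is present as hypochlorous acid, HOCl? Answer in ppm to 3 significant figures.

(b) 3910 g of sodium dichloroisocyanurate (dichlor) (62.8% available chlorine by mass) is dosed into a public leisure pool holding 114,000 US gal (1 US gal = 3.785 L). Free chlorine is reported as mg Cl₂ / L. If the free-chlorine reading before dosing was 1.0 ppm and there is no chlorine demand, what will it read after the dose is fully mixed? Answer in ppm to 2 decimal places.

(a) 1.77 ppm; (b) 6.69 ppm

(a) [OCl⁻]/[HOCl] = 10^(pH − pKa) = 10^(7.05 − 7.53) = 10^-0.48 = 0.3311.
(a) Fraction as HOCl = 1 / (1 + 0.3311) = 0.7512.
(a) HOCl = 0.7512 × 2.36 ppm = 1.773 ppm.

(b) Volume: 114,000 US gal × 3.785 L/gal = 431,490 L.
(b) Available chlorine delivered: 3910 g × 0.628 = 2455 g as Cl₂.
(b) Concentration rise: 2455 g / 431,490 L = 5.691 mg/L = 5.69 ppm.
(b) Final FC: 1.0 + 5.69 = 6.69 ppm.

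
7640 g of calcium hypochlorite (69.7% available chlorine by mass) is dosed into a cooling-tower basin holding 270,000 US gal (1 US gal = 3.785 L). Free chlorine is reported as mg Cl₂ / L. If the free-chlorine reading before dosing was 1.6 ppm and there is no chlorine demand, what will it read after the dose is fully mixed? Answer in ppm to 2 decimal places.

6.81 ppm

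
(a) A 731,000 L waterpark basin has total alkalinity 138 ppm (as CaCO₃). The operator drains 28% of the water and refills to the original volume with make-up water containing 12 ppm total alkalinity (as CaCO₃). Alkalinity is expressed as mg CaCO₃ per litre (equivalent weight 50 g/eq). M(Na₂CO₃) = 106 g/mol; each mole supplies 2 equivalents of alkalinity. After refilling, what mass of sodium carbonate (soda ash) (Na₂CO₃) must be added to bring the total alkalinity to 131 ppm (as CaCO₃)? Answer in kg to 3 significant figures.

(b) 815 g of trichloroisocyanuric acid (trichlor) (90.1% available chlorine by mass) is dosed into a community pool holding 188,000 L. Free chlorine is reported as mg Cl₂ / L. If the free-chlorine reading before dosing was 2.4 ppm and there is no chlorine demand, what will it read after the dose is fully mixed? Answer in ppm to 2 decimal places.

(a) 21.9 kg; (b) 6.31 ppm

(a) After draining 28% and refilling: 138 × 0.72 + 12 × 0.28 = 102.72 ppm.
(a) Deficit to target: 131 − 102.72 = 28.28 mg/L.
(a) As CaCO₃: 28.28 mg/L × 731,000 L = 20,670 g; ÷ 50 g/eq ÷ 2 = 206.7 mol Na₂CO₃.
(a) Mass: 206.7 × 106 = 21,910 g.

(b) Available chlorine delivered: 815 g × 0.901 = 734.3 g as Cl₂.
(b) Concentration rise: 734.3 g / 188,000 L = 3.906 mg/L = 3.91 ppm.
(b) Final FC: 2.4 + 3.91 = 6.31 ppm.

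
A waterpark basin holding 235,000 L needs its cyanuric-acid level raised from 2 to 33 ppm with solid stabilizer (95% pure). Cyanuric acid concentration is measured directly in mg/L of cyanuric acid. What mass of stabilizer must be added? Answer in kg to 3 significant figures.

7.67 kg

CYA to add: (33 − 2) = 31 mg/L × 235,000 L = 7285 g cyanuric acid.
At 95% purity: 7285 / 0.95 = 7668 g product.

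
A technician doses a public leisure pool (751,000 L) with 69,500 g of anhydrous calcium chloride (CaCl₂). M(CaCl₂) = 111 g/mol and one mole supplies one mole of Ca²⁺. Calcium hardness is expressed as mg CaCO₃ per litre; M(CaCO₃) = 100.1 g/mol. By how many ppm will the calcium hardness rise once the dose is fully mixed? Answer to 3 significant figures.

83.5 ppm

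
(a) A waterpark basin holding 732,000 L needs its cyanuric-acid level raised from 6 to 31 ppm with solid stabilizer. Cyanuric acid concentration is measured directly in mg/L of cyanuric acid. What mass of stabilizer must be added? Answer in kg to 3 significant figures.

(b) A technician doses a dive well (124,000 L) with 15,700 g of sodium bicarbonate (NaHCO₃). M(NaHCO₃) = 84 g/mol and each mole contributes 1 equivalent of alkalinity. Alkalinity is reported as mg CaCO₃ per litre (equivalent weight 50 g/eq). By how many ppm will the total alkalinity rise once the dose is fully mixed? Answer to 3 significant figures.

(a) 18.3 kg; (b) 75.4 ppm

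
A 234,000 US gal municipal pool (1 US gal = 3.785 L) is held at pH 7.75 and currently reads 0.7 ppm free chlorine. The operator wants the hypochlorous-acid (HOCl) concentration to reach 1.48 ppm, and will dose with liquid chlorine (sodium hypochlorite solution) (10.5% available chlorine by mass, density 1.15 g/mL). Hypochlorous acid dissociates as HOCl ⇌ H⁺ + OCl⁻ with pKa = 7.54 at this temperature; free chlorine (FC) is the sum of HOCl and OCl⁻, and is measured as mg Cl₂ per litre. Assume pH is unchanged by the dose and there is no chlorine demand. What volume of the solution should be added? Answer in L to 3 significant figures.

23.3 L

Volume: 234,000 US gal × 3.785 L/gal = 885,690 L.
[OCl⁻]/[HOCl] = 10^(pH − pKa) = 10^(7.75 − 7.54) = 1.622; fraction as HOCl = 1/(1 + 1.622) = 0.3814.
Free chlorine required for 1.48 ppm HOCl: 1.48 / 0.3814 = 3.88 ppm.
FC to add: 3.88 − 0.7 = 3.18 mg/L as Cl₂.
Cl₂ equivalent: 3.18 mg/L × 885,690 L = 2817 g.
Product at 10.5% available Cl: 2817 / 0.105 = 26,830 g.
Volume: 26,830 g ÷ 1.15 g/mL = 23,330 mL.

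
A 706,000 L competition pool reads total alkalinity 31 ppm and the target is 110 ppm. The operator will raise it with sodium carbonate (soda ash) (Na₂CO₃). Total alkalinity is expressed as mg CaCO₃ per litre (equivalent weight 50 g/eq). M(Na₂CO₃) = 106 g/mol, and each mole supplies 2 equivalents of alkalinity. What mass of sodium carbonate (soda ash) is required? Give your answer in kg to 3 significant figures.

59.1 kg

Alkalinity to add: (110 − 31) = 79 mg/L as CaCO₃ × 706,000 L = 55,770 g as CaCO₃.
Equivalents: 55,770 g ÷ 50 g/eq = 1115 eq.
Each mole of Na₂CO₃ supplies 2 eq, so 1115 / 2 = 557.7 mol.
Mass: 557.7 mol × 106 g/mol = 59,120 g.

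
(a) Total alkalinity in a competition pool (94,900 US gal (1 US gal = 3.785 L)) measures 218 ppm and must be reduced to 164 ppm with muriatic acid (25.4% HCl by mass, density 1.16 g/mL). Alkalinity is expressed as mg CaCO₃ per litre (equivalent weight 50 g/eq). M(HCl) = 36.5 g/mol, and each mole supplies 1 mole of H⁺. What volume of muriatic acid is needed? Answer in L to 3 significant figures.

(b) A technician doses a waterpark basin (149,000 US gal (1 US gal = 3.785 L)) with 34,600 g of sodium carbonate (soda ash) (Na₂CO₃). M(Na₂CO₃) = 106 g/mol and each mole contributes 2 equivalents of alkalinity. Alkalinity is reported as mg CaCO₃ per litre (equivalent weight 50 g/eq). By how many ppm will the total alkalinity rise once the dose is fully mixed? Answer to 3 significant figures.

(a) 48.1 L; (b) 57.9 ppm

(a) Volume: 94,900 US gal × 3.785 L/gal = 359,196 L.
(a) Alkalinity to neutralize: (218 − 164) = 54 mg/L as CaCO₃ × 359,196 L = 19,400 g as CaCO₃.
(a) Equivalents of H⁺ required: 19,400 ÷ 50 g/eq = 387.9 eq = 387.9 mol HCl.
(a) Mass of HCl: 387.9 × 36.5 = 14,160 g.
(a) Mass of 25.4% solution: 14,160 / 0.254 = 55,750 g.
(a) Volume: 55,750 g ÷ 1.16 g/mL = 48,060 mL.

(b) Volume: 149,000 US gal × 3.785 L/gal = 563,965 L.
(b) Moles of Na₂CO₃: 34,600 g ÷ 106 g/mol = 326.4 mol → 652.8 eq of alkalinity.
(b) As CaCO₃: 652.8 eq × 50 g/eq = 32,640 g.
(b) Rise: 32,640 g / 563,965 L × 1000 = 57.88 mg/L.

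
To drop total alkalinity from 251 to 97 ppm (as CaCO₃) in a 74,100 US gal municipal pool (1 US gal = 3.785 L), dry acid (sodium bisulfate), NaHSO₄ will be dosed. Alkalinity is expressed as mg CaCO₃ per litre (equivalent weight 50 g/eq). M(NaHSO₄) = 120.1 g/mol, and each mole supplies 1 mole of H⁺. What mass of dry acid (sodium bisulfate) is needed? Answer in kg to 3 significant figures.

104 kg

Volume: 74,100 US gal × 3.785 L/gal = 280,468 L.
Alkalinity to neutralize: (251 − 97) = 154 mg/L as CaCO₃ × 280,468 L = 43,190 g as CaCO₃.
Equivalents of H⁺ required: 43,190 ÷ 50 g/eq = 863.8 eq = 863.8 mol NaHSO₄.
Mass of NaHSO₄: 863.8 × 120.1 = 103,700 g.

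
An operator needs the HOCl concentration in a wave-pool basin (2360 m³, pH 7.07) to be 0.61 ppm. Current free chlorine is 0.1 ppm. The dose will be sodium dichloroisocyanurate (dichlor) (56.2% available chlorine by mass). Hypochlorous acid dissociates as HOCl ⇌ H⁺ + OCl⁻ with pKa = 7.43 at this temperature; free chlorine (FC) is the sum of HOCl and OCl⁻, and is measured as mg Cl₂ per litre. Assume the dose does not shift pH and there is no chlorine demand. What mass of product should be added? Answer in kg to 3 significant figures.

Volume: 2360 m³ = 2,360,000 L.
[OCl⁻]/[HOCl] = 10^(pH − pKa) = 10^(7.07 − 7.43) = 0.4365; fraction as HOCl = 1/(1 + 0.4365) = 0.6961.
Free chlorine required for 0.61 ppm HOCl: 0.61 / 0.6961 = 0.8763 ppm.
FC to add: 0.8763 − 0.1 = 0.7763 mg/L as Cl₂.
Cl₂ equivalent: 0.7763 mg/L × 2,360,000 L = 1832 g.
Product at 56.2% available Cl: 1832 / 0.562 = 3260 g.

3.26 kg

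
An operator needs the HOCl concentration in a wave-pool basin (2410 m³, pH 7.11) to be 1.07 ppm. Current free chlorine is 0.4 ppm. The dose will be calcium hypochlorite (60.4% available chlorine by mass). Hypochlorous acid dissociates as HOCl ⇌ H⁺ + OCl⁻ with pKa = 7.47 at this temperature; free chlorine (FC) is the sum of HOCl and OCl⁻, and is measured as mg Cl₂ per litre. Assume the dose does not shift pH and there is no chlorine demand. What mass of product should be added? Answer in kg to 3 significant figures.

4.54 kg

Volume: 2410 m³ = 2,410,000 L.
[OCl⁻]/[HOCl] = 10^(pH − pKa) = 10^(7.11 − 7.47) = 0.4365; fraction as HOCl = 1/(1 + 0.4365) = 0.6961.
Free chlorine required for 1.07 ppm HOCl: 1.07 / 0.6961 = 1.537 ppm.
FC to add: 1.537 − 0.4 = 1.137 mg/L as Cl₂.
Cl₂ equivalent: 1.137 mg/L × 2,410,000 L = 2740 g.
Product at 60.4% available Cl: 2740 / 0.604 = 4537 g.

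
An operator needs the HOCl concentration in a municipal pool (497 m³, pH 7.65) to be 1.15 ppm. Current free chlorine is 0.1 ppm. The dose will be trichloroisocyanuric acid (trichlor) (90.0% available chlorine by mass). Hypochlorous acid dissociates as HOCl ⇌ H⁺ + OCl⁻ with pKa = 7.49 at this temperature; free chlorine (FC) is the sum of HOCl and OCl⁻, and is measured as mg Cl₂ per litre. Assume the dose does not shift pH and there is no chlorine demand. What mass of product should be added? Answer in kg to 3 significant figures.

Volume: 497 m³ = 497,000 L.
[OCl⁻]/[HOCl] = 10^(pH − pKa) = 10^(7.65 − 7.49) = 1.445; fraction as HOCl = 1/(1 + 1.445) = 0.4089.
Free chlorine required for 1.15 ppm HOCl: 1.15 / 0.4089 = 2.812 ppm.
FC to add: 2.812 − 0.1 = 2.712 mg/L as Cl₂.
Cl₂ equivalent: 2.712 mg/L × 497,000 L = 1348 g.
Product at 90.0% available Cl: 1348 / 0.9 = 1498 g.

1.50 kg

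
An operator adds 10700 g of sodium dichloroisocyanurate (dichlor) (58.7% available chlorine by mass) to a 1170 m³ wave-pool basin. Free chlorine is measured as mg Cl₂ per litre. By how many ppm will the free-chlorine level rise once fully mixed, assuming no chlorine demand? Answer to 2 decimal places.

Volume: 1170 m³ = 1,170,000 L.
Available chlorine delivered: 10,700 g × 0.587 = 6281 g as Cl₂.
Concentration rise: 6281 g / 1,170,000 L = 5.368 mg/L = 5.37 ppm.

5.37 ppm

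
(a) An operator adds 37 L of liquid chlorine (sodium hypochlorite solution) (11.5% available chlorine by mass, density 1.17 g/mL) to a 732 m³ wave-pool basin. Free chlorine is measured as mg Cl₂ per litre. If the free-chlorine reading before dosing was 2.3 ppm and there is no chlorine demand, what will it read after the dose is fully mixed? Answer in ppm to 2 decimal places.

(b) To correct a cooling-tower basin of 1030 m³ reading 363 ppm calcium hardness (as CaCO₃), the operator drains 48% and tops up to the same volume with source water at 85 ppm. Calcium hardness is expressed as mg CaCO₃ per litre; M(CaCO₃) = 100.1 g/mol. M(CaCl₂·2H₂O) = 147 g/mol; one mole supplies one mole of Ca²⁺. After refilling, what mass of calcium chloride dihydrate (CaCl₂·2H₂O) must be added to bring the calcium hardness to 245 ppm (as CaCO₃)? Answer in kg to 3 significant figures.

(a) Volume: 732 m³ = 732,000 L.
(a) Mass of solution: 37 L × 1000 mL/L × 1.17 g/mL = 43,290 g.
(a) Available chlorine delivered: 43,290 g × 0.115 = 4978 g as Cl₂.
(a) Concentration rise: 4978 g / 732,000 L = 6.801 mg/L = 6.80 ppm.
(a) Final FC: 2.3 + 6.80 = 9.10 ppm.

(b) Volume: 1030 m³ = 1,030,000 L.
(b) After draining 48% and refilling: 363 × 0.52 + 85 × 0.48 = 229.56 ppm.
(b) Deficit to target: 245 − 229.56 = 15.44 mg/L.
(b) As CaCO₃: 15.44 mg/L × 1,030,000 L = 15,900 g; ÷ 100.1 = 158.9 mol Ca²⁺.
(b) Mass: 158.9 × 147 = 23,350 g.

(a) 9.10 ppm; (b) 23.4 kg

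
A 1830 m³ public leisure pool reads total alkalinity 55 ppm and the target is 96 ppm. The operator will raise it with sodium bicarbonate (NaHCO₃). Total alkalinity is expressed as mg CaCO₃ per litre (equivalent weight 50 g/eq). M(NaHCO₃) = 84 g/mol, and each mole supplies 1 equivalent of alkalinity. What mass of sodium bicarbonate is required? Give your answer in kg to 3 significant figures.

Volume: 1830 m³ = 1,830,000 L.
Alkalinity to add: (96 − 55) = 41 mg/L as CaCO₃ × 1,830,000 L = 75,030 g as CaCO₃.
Equivalents: 75,030 g ÷ 50 g/eq = 1501 eq.
NaHCO₃ supplies 1 eq per mole → 1501 mol.
Mass: 1501 mol × 84 g/mol = 126,100 g.

126 kg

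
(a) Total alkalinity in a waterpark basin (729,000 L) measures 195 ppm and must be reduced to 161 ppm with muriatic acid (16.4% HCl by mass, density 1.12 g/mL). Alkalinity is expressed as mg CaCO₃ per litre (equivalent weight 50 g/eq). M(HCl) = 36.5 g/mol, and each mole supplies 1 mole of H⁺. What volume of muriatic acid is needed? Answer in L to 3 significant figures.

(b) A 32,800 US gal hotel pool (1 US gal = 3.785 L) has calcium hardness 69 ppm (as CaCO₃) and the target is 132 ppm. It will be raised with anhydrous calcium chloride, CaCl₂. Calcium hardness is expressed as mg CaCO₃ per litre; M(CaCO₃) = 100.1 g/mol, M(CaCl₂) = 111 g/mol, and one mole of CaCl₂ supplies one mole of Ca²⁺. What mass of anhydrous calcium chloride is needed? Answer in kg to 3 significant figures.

(a) 98.5 L; (b) 8.67 kg

(a) Alkalinity to neutralize: (195 − 161) = 34 mg/L as CaCO₃ × 729,000 L = 24,790 g as CaCO₃.
(a) Equivalents of H⁺ required: 24,790 ÷ 50 g/eq = 495.7 eq = 495.7 mol HCl.
(a) Mass of HCl: 495.7 × 36.5 = 18,090 g.
(a) Mass of 16.4% solution: 18,090 / 0.164 = 110,300 g.
(a) Volume: 110,300 g ÷ 1.12 g/mL = 98,510 mL.

(b) Volume: 32,800 US gal × 3.785 L/gal = 124,148 L.
(b) Hardness to add: (132 − 69) = 63 mg/L as CaCO₃ × 124,148 L = 7821 g as CaCO₃.
(b) Moles of Ca²⁺ (1 mol Ca²⁺ ≡ 1 mol CaCO₃): 7821 / 100.1 g/mol = 78.14 mol.
(b) Mass of CaCl₂: 78.14 × 111 = 8673 g.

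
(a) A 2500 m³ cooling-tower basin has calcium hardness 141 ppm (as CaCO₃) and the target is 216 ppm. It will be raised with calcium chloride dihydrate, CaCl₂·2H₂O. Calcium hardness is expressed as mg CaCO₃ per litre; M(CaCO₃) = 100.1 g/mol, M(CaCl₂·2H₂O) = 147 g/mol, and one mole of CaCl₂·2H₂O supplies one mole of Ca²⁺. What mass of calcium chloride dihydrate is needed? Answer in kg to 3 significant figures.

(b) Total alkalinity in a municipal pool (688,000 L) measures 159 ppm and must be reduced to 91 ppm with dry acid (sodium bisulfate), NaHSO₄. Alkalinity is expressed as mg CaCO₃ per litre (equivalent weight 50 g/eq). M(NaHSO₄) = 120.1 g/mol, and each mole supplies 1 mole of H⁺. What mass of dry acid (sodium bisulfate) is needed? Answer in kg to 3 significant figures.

(a) Volume: 2500 m³ = 2,500,000 L.
(a) Hardness to add: (216 − 141) = 75 mg/L as CaCO₃ × 2,500,000 L = 187,500 g as CaCO₃.
(a) Moles of Ca²⁺ (1 mol Ca²⁺ ≡ 1 mol CaCO₃): 187,500 / 100.1 g/mol = 1873 mol.
(a) Mass of CaCl₂·2H₂O: 1873 × 147 = 275,300 g.

(b) Alkalinity to neutralize: (159 − 91) = 68 mg/L as CaCO₃ × 688,000 L = 46,780 g as CaCO₃.
(b) Equivalents of H⁺ required: 46,780 ÷ 50 g/eq = 935.7 eq = 935.7 mol NaHSO₄.
(b) Mass of NaHSO₄: 935.7 × 120.1 = 112,400 g.

(a) 275 kg; (b) 112 kg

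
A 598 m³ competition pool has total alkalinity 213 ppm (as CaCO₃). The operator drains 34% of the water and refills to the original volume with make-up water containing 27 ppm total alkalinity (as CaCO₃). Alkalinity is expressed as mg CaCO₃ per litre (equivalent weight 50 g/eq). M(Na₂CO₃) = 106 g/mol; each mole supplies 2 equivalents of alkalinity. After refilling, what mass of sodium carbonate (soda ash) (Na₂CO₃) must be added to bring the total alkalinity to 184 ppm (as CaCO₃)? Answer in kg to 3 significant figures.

Volume: 598 m³ = 598,000 L.
After draining 34% and refilling: 213 × 0.66 + 27 × 0.34 = 149.76 ppm.
Deficit to target: 184 − 149.76 = 34.24 mg/L.
As CaCO₃: 34.24 mg/L × 598,000 L = 20,480 g; ÷ 50 g/eq ÷ 2 = 204.8 mol Na₂CO₃.
Mass: 204.8 × 106 = 21,700 g.

21.7 kg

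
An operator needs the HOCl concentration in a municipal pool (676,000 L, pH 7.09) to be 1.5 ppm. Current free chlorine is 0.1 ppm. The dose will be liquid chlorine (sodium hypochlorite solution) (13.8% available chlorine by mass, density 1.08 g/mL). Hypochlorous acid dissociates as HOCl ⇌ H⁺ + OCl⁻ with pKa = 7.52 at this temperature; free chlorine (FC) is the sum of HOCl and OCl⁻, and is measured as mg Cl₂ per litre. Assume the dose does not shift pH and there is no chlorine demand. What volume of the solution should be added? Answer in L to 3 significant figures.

[OCl⁻]/[HOCl] = 10^(pH − pKa) = 10^(7.09 − 7.52) = 0.3715; fraction as HOCl = 1/(1 + 0.3715) = 0.7291.
Free chlorine required for 1.5 ppm HOCl: 1.5 / 0.7291 = 2.057 ppm.
FC to add: 2.057 − 0.1 = 1.957 mg/L as Cl₂.
Cl₂ equivalent: 1.957 mg/L × 676,000 L = 1323 g.
Product at 13.8% available Cl: 1323 / 0.138 = 9588 g.
Volume: 9588 g ÷ 1.08 g/mL = 8878 mL.

8.88 L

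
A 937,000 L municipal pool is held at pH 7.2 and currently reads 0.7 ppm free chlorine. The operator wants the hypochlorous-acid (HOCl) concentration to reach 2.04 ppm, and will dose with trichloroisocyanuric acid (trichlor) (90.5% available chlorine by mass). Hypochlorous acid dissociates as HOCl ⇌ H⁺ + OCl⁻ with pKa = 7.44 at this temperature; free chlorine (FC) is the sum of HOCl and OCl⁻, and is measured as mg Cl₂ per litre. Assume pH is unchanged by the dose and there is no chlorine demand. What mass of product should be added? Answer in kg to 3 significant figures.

2.60 kg

[OCl⁻]/[HOCl] = 10^(pH − pKa) = 10^(7.2 − 7.44) = 0.5754; fraction as HOCl = 1/(1 + 0.5754) = 0.6347.
Free chlorine required for 2.04 ppm HOCl: 2.04 / 0.6347 = 3.214 ppm.
FC to add: 3.214 − 0.7 = 2.514 mg/L as Cl₂.
Cl₂ equivalent: 2.514 mg/L × 937,000 L = 2356 g.
Product at 90.5% available Cl: 2356 / 0.905 = 2603 g.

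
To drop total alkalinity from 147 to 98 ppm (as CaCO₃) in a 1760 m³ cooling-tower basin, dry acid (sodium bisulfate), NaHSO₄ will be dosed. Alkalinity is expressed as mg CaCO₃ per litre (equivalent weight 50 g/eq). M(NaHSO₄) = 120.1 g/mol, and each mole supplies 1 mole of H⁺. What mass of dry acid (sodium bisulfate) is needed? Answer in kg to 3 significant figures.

Volume: 1760 m³ = 1,760,000 L.
Alkalinity to neutralize: (147 − 98) = 49 mg/L as CaCO₃ × 1,760,000 L = 86,240 g as CaCO₃.
Equivalents of H⁺ required: 86,240 ÷ 50 g/eq = 1725 eq = 1725 mol NaHSO₄.
Mass of NaHSO₄: 1725 × 120.1 = 207,100 g.

207 kg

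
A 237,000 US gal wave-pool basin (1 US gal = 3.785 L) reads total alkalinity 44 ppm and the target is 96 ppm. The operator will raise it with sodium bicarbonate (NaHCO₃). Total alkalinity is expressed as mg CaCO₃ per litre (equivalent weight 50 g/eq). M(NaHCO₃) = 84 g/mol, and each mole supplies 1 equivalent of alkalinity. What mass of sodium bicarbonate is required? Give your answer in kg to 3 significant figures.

Volume: 237,000 US gal × 3.785 L/gal = 897,045 L.
Alkalinity to add: (96 − 44) = 52 mg/L as CaCO₃ × 897,045 L = 46,650 g as CaCO₃.
Equivalents: 46,650 g ÷ 50 g/eq = 932.9 eq.
NaHCO₃ supplies 1 eq per mole → 932.9 mol.
Mass: 932.9 mol × 84 g/mol = 78,370 g.

78.4 kg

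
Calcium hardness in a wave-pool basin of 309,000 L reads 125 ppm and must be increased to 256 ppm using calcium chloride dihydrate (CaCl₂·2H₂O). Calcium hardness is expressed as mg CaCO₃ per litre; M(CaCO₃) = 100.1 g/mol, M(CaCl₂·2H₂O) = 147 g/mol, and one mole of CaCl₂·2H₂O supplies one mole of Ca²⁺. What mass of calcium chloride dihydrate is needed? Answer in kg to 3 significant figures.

Hardness to add: (256 − 125) = 131 mg/L as CaCO₃ × 309,000 L = 40,480 g as CaCO₃.
Moles of Ca²⁺ (1 mol Ca²⁺ ≡ 1 mol CaCO₃): 40,480 / 100.1 g/mol = 404.4 mol.
Mass of CaCl₂·2H₂O: 404.4 × 147 = 59,440 g.

59.4 kg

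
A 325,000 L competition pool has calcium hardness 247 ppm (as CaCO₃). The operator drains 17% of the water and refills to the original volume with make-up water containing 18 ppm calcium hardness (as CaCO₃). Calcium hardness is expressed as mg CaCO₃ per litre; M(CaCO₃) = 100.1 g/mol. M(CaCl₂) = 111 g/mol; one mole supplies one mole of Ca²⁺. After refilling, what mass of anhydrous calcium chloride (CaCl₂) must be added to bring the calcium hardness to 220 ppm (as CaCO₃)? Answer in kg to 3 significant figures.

4.30 kg

After draining 17% and refilling: 247 × 0.83 + 18 × 0.17 = 208.07 ppm.
Deficit to target: 220 − 208.07 = 11.93 mg/L.
As CaCO₃: 11.93 mg/L × 325,000 L = 3877 g; ÷ 100.1 = 38.73 mol Ca²⁺.
Mass: 38.73 × 111 = 4299 g.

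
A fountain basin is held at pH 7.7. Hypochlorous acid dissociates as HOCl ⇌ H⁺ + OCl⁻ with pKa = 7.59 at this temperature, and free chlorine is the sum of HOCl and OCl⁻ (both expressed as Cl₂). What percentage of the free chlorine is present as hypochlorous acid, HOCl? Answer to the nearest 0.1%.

[OCl⁻]/[HOCl] = 10^(pH − pKa) = 10^(7.7 − 7.59) = 10^0.11 = 1.288.
Fraction as HOCl = 1 / (1 + 1.288) = 0.437.

43.7%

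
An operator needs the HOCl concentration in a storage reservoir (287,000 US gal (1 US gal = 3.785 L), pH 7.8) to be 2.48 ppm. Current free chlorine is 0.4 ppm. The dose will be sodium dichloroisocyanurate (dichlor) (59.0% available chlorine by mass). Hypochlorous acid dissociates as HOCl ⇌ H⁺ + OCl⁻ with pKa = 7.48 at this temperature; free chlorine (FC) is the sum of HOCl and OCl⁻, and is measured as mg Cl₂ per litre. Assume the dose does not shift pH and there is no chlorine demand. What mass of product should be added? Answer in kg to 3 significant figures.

13.4 kg

Volume: 287,000 US gal × 3.785 L/gal = 1,086,295 L.
[OCl⁻]/[HOCl] = 10^(pH − pKa) = 10^(7.8 − 7.48) = 2.089; fraction as HOCl = 1/(1 + 2.089) = 0.3237.
Free chlorine required for 2.48 ppm HOCl: 2.48 / 0.3237 = 7.661 ppm.
FC to add: 7.661 − 0.4 = 7.261 mg/L as Cl₂.
Cl₂ equivalent: 7.261 mg/L × 1,086,295 L = 7888 g.
Product at 59.0% available Cl: 7888 / 0.59 = 13,370 g.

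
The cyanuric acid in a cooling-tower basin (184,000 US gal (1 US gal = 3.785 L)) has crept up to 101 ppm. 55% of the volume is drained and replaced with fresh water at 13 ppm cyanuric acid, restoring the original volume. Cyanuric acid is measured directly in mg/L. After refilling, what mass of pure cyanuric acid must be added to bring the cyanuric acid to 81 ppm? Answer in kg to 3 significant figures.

19.8 kg

Volume: 184,000 US gal × 3.785 L/gal = 696,440 L.
After draining 55% and refilling: 101 × 0.45 + 13 × 0.55 = 52.6 ppm.
Deficit to target: 81 − 52.6 = 28.4 mg/L.
Mass: 28.4 mg/L × 696,440 L = 19,780 g cyanuric acid.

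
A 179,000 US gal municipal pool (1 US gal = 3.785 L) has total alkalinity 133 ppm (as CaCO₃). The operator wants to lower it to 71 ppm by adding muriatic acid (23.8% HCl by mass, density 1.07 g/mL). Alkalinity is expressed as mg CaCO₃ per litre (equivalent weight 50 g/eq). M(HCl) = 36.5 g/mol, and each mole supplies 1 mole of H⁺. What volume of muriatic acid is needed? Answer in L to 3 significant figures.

120 L

Volume: 179,000 US gal × 3.785 L/gal = 677,515 L.
Alkalinity to neutralize: (133 − 71) = 62 mg/L as CaCO₃ × 677,515 L = 42,010 g as CaCO₃.
Equivalents of H⁺ required: 42,010 ÷ 50 g/eq = 840.1 eq = 840.1 mol HCl.
Mass of HCl: 840.1 × 36.5 = 30,660 g.
Mass of 23.8% solution: 30,660 / 0.238 = 128,800 g.
Volume: 128,800 g ÷ 1.07 g/mL = 120,400 mL.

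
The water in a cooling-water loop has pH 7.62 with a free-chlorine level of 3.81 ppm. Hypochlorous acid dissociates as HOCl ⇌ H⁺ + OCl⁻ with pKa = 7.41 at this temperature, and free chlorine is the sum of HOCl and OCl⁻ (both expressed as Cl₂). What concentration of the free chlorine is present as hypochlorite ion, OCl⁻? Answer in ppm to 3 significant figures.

[OCl⁻]/[HOCl] = 10^(pH − pKa) = 10^(7.62 − 7.41) = 10^0.21 = 1.622.
Fraction as HOCl = 1 / (1 + 1.622) = 0.3814.
OCl⁻ = (1 − 0.3814) × 3.81 ppm = 2.357 ppm.

2.36 ppm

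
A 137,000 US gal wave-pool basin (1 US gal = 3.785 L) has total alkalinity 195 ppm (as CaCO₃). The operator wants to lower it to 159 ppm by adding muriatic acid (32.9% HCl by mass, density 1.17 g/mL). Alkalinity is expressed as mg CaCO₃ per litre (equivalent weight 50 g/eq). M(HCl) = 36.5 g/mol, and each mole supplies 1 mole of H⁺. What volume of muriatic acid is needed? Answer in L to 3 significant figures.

Volume: 137,000 US gal × 3.785 L/gal = 518,545 L.
Alkalinity to neutralize: (195 − 159) = 36 mg/L as CaCO₃ × 518,545 L = 18,670 g as CaCO₃.
Equivalents of H⁺ required: 18,670 ÷ 50 g/eq = 373.4 eq = 373.4 mol HCl.
Mass of HCl: 373.4 × 36.5 = 13,630 g.
Mass of 32.9% solution: 13,630 / 0.329 = 41,420 g.
Volume: 41,420 g ÷ 1.17 g/mL = 35,400 mL.

35.4 L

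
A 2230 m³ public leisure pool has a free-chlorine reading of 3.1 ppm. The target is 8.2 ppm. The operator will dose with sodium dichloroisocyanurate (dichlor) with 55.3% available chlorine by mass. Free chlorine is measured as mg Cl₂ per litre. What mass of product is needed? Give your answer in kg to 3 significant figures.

Volume: 2230 m³ = 2,230,000 L.
Chlorine deficit: 8.2 − 3.1 = 5.1 ppm = 5.1 mg/L as Cl₂.
Cl₂ equivalent needed: 5.1 mg/L × 2,230,000 L = 11,370,000 mg = 11,370 g.
Product at 55.3% available chlorine: 11,370 / 0.553 = 20,570 g.

20.6 kg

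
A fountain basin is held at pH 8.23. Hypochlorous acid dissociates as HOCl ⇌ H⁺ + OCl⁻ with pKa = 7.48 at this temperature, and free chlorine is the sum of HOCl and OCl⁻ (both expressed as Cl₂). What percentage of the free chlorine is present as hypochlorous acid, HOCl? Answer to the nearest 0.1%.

15.1%

[OCl⁻]/[HOCl] = 10^(pH − pKa) = 10^(8.23 − 7.48) = 10^0.75 = 5.623.
Fraction as HOCl = 1 / (1 + 5.623) = 0.151.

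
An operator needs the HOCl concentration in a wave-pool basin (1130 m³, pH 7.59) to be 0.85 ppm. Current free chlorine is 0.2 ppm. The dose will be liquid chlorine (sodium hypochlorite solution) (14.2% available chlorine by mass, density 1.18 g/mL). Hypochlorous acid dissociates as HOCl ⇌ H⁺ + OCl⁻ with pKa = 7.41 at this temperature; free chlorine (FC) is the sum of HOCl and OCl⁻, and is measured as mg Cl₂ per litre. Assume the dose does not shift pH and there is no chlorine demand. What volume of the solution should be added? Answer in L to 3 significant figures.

Volume: 1130 m³ = 1,130,000 L.
[OCl⁻]/[HOCl] = 10^(pH − pKa) = 10^(7.59 − 7.41) = 1.514; fraction as HOCl = 1/(1 + 1.514) = 0.3978.
Free chlorine required for 0.85 ppm HOCl: 0.85 / 0.3978 = 2.137 ppm.
FC to add: 2.137 − 0.2 = 1.937 mg/L as Cl₂.
Cl₂ equivalent: 1.937 mg/L × 1,130,000 L = 2188 g.
Product at 14.2% available Cl: 2188 / 0.142 = 15,410 g.
Volume: 15,410 g ÷ 1.18 g/mL = 13,060 mL.

13.1 L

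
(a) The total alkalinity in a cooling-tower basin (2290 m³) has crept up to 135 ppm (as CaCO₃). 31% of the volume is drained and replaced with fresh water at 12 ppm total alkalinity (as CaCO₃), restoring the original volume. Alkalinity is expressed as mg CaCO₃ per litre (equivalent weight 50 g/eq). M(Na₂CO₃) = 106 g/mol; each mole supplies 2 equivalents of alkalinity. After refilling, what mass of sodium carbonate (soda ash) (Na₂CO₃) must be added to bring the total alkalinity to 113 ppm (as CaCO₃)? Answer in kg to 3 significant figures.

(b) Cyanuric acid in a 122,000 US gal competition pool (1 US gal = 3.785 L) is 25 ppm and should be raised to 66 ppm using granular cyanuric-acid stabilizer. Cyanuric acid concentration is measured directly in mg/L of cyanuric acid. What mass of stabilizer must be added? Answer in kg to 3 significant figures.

(a) Volume: 2290 m³ = 2,290,000 L.
(a) After draining 31% and refilling: 135 × 0.69 + 12 × 0.31 = 96.87 ppm.
(a) Deficit to target: 113 − 96.87 = 16.13 mg/L.
(a) As CaCO₃: 16.13 mg/L × 2,290,000 L = 36,940 g; ÷ 50 g/eq ÷ 2 = 369.4 mol Na₂CO₃.
(a) Mass: 369.4 × 106 = 39,150 g.

(b) Volume: 122,000 US gal × 3.785 L/gal = 461,770 L.
(b) CYA to add: (66 − 25) = 41 mg/L × 461,770 L = 18,930 g cyanuric acid.

(a) 39.2 kg; (b) 18.9 kg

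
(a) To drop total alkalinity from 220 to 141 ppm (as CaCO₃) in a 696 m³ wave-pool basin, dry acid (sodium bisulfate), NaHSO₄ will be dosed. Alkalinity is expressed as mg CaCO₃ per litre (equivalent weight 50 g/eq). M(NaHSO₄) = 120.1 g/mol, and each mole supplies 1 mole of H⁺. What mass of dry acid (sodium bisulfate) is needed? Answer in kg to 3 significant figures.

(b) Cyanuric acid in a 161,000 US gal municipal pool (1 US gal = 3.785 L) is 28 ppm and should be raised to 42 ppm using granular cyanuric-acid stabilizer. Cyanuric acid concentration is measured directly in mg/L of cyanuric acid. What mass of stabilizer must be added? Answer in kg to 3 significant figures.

(a) Volume: 696 m³ = 696,000 L.
(a) Alkalinity to neutralize: (220 − 141) = 79 mg/L as CaCO₃ × 696,000 L = 54,980 g as CaCO₃.
(a) Equivalents of H⁺ required: 54,980 ÷ 50 g/eq = 1100 eq = 1100 mol NaHSO₄.
(a) Mass of NaHSO₄: 1100 × 120.1 = 132,100 g.

(b) Volume: 161,000 US gal × 3.785 L/gal = 609,385 L.
(b) CYA to add: (42 − 28) = 14 mg/L × 609,385 L = 8531 g cyanuric acid.

(a) 132 kg; (b) 8.53 kg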